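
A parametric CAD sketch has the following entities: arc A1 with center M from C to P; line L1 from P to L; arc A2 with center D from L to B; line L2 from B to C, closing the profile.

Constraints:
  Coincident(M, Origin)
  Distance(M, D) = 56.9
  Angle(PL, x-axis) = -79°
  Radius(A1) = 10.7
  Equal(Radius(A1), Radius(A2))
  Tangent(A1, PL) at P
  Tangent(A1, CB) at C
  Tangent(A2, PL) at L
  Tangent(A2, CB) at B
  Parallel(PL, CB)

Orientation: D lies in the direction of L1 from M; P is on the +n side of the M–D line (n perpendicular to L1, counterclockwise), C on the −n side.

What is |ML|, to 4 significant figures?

57.90

The slot axis is L1's direction at -79.0°, so u = (cos -79.0°, sin -79.0°) = (0.1908, -0.9816) and n = (−sin -79.0°, cos -79.0°) = (0.9816, 0.1908). M is at the origin and D lies 56.9 along u from M, so D = 56.9·u = (10.86, -55.85). Tangency of A1 to both parallel lines with radius 10.7 puts P and C at M ± 10.7·n: P = (10.50, 2.042), C = (-10.50, -2.042). Equal radii place L and B the same way about D: L = D + 10.7·n = (21.36, -53.81), B = D − 10.7·n = (0.3536, -57.90). Then |ML| = |L − M| = 57.90.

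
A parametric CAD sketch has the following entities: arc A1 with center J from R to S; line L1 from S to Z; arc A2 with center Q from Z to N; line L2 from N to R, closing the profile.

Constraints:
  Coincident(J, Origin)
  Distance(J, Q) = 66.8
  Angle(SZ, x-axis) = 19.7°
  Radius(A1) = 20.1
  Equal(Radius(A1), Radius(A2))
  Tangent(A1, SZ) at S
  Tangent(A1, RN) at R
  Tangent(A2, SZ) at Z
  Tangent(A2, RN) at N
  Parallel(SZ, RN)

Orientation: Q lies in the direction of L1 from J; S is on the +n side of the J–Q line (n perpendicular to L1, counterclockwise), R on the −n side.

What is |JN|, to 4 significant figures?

69.76

The slot axis is L1's direction at 19.7°, so u = (cos 19.7°, sin 19.7°) = (0.9415, 0.3371) and n = (−sin 19.7°, cos 19.7°) = (-0.3371, 0.9415). J is at the origin and Q lies 66.8 along u from J, so Q = 66.8·u = (62.89, 22.52). Tangency of A1 to both parallel lines with radius 20.1 puts S and R at J ± 20.1·n: S = (-6.776, 18.92), R = (6.776, -18.92). Equal radii place Z and N the same way about Q: Z = Q + 20.1·n = (56.11, 41.44), N = Q − 20.1·n = (69.67, 3.594). Then |JN| = |N − J| = 69.76.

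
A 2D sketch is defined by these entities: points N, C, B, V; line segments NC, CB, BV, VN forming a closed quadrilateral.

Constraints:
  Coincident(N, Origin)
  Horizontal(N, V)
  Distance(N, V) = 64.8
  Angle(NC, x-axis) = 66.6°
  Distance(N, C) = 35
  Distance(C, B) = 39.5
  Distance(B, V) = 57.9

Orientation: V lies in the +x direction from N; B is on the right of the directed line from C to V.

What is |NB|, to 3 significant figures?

10.0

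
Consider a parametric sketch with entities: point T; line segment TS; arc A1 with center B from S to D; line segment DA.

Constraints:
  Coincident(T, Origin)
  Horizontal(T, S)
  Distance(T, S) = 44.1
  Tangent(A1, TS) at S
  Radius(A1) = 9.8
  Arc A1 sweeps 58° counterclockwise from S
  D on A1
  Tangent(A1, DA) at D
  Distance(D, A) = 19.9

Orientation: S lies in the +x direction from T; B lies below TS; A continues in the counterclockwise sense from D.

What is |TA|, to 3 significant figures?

33.1

T is at the origin; TS is horizontal with |TS| = 44.1 and S on the +x side, so S = (44.1, 0.00). A1 meets TS tangentially, so BS is at right angles to TS, so B = S + (0, -9.8) = (44.1, -9.80). On A1, S sits at bearing 90° from B; a 58° counterclockwise sweep puts D at bearing 148°, so D = B + 9.8·(cos 148°, sin 148°) = (35.8, -4.61). The tangent condition forces BD to be normal to DA, so DA runs along (−sin 148°, cos 148°); with |DA| = 19.9, A = (25.2, -21.5). Then |TA| = |A − T| = 33.1.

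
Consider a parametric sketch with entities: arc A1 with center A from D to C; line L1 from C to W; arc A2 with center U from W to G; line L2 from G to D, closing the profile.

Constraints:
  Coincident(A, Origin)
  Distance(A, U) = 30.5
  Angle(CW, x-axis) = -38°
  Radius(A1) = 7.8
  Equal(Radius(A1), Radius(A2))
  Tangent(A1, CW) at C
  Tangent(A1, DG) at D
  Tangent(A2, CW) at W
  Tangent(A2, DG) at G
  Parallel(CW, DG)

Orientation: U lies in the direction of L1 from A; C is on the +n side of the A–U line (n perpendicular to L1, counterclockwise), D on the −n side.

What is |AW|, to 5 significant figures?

31.482

The slot axis is L1's direction at -38.0°, so u = (cos -38.0°, sin -38.0°) = (0.78801, -0.61566) and n = (−sin -38.0°, cos -38.0°) = (0.61566, 0.78801). A is at the origin and U lies 30.5 along u from A, so U = 30.5·u = (24.034, -18.778). Tangency of A1 to both parallel lines with radius 7.8 puts C and D at A ± 7.8·n: C = (4.8022, 6.1465), D = (-4.8022, -6.1465). Equal radii place W and G the same way about U: W = U + 7.8·n = (28.836, -12.631), G = U − 7.8·n = (19.232, -24.924). Then |AW| = |W − A| = 31.482.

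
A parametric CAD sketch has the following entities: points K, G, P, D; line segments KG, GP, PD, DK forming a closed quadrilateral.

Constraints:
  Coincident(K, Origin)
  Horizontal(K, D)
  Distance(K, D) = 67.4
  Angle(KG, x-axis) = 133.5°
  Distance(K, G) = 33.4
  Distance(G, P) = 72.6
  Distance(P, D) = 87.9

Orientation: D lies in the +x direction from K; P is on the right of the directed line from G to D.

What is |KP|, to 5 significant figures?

47.157

Checks: |GP| = 72.60 ✓; |PD| = 87.90 ✓.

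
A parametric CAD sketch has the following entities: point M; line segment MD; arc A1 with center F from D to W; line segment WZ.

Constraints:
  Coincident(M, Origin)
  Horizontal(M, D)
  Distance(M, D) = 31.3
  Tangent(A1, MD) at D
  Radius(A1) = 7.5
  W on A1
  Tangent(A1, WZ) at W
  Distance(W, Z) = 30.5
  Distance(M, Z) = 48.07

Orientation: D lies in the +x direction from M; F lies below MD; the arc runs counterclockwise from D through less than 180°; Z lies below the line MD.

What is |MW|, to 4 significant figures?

25.39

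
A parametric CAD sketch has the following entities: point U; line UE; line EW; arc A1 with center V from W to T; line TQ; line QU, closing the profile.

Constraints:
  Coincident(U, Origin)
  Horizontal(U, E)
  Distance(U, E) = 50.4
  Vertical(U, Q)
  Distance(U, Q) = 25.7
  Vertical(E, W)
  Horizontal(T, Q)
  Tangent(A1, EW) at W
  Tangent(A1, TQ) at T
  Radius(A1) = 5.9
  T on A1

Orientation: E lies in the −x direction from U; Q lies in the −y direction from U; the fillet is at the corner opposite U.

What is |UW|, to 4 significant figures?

54.15

U is at the origin; UE is horizontal with |UE| = 50.4 and E on the −x side, so E = (-50.40, 0.000). U and Q share the same x with |UQ| = 25.7 and Q on the −y side, so Q = (0.000, -25.70). The virtual corner opposite U is at (-50.40, -25.70). A1 meets EW tangentially, so VW is at right angles to EW and tangency of A1 to TQ means the radius VT is perpendicular to TQ, with radius 5.9, so the center V sits 5.9 in from both sides at V = (-44.50, -19.80). That places the tangent points at W = (-50.40, -19.80) on EW and T = (-44.50, -25.70) on TQ. Then |UW| = |W − U| = 54.15.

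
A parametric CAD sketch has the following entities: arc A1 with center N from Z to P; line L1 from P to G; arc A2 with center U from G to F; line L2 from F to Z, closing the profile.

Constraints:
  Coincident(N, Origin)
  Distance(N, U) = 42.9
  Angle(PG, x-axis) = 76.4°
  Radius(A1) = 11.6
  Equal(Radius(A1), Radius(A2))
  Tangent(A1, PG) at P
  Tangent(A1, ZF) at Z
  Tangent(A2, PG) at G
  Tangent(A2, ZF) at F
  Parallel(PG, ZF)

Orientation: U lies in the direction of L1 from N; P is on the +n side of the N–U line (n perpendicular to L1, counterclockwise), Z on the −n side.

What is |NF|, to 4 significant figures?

44.44

The slot axis is L1's direction at 76.4°, so u = (cos 76.4°, sin 76.4°) = (0.2351, 0.9720) and n = (−sin 76.4°, cos 76.4°) = (-0.9720, 0.2351). N is at the origin and U lies 42.9 along u from N, so U = 42.9·u = (10.09, 41.70). Tangency of A1 to both parallel lines with radius 11.6 puts P and Z at N ± 11.6·n: P = (-11.27, 2.728), Z = (11.27, -2.728). Equal radii place G and F the same way about U: G = U + 11.6·n = (-1.187, 44.42), F = U − 11.6·n = (21.36, 38.97). Then |NF| = |F − N| = 44.44.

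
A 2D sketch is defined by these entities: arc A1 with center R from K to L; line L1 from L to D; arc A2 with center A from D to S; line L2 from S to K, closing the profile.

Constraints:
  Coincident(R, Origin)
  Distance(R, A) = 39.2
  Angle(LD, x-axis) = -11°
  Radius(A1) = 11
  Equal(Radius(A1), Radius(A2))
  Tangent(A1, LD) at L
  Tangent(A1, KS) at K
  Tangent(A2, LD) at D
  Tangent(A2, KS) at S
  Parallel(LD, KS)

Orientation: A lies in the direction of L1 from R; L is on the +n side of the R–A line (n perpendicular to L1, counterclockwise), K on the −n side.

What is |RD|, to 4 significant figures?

40.71

The slot axis is L1's direction at -11.0°, so u = (cos -11.0°, sin -11.0°) = (0.9816, -0.1908) and n = (−sin -11.0°, cos -11.0°) = (0.1908, 0.9816). R is at the origin and A lies 39.2 along u from R, so A = 39.2·u = (38.48, -7.480). Tangency of A1 to both parallel lines with radius 11.0 puts L and K at R ± 11.0·n: L = (2.099, 10.80), K = (-2.099, -10.80). Equal radii place D and S the same way about A: D = A + 11.0·n = (40.58, 3.318), S = A − 11.0·n = (36.38, -18.28). Then |RD| = |D − R| = 40.71.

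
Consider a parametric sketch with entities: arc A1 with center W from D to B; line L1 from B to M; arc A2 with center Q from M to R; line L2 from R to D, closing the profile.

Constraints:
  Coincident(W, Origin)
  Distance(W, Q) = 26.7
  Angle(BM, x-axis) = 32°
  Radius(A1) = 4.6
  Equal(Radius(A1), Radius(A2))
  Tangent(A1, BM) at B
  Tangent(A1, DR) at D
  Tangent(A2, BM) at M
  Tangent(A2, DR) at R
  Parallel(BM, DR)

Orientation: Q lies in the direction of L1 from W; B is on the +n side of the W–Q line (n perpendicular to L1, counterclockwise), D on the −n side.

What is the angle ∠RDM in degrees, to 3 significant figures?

19.0°

Tangency of A1 to both parallel lines with radius 4.6 puts B and D at W ± 4.6·n: B = (-2.44, 3.90), D = (2.44, -3.90). Equal radii place M and R the same way about Q: M = Q + 4.6·n = (20.2, 18.0), R = Q − 4.6·n = (25.1, 10.2). Then cos ∠RDM = DR·DM / (|DR||DM|), giving 19.0°.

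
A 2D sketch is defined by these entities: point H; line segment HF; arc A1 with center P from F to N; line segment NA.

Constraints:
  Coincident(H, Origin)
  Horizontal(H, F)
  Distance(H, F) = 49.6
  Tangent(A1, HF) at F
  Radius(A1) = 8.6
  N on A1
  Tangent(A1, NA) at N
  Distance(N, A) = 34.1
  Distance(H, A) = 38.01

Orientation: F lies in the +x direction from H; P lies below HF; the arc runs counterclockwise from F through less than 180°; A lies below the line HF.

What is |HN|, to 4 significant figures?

42.85

Checks: ∠(PF, FH) = 90.00° ✓; |PF| = 8.600 ✓; |PN| = 8.600 ✓; ∠(PN, NA) = 90.00° ✓; |NA| = 34.10 ✓; |HA| = 38.01 ✓.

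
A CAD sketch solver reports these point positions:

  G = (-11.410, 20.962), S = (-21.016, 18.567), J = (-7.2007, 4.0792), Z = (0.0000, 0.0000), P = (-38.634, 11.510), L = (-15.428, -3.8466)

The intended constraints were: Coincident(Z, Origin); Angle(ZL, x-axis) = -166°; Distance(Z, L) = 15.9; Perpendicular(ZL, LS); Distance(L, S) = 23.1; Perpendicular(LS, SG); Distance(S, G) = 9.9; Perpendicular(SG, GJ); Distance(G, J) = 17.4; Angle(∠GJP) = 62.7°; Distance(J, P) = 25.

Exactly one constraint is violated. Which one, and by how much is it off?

Distance(J, P) = 25 — off by 7.30.

Z = (0.00, 0.00) ✓; ZL at -166.0° ✓; |ZL| = 15.90 ✓; ∠(ZL, LS) = 90.00° ✓; |LS| = 23.10 ✓; ∠(LS, SG) = 90.00° ✓; |SG| = 9.900 ✓; ∠(SG, GJ) = 90.00° ✓; |GJ| = 17.40 ✓; ∠GJP = 62.70° ✓; |JP| = 32.30 ✗.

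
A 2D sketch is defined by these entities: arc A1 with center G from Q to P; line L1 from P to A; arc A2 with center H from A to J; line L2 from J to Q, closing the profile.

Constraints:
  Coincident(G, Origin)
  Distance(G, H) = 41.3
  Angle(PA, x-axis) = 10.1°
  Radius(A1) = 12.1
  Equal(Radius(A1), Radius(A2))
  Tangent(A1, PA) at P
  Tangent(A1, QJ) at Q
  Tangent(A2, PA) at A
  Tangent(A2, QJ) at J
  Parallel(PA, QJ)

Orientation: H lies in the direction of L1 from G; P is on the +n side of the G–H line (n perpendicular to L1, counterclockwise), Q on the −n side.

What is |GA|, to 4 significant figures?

43.04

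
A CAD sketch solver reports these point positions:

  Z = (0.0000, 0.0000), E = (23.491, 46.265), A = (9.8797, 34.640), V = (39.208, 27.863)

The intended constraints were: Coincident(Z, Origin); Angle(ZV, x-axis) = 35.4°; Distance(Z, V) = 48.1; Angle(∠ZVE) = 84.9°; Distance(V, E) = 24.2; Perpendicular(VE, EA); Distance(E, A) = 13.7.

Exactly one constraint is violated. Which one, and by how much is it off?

Distance(E, A) = 13.7 — off by 4.20.

Z = (0.00, 0.00) ✓; ZV at 35.40° ✓; |ZV| = 48.10 ✓; ∠ZVE = 84.90° ✓; |VE| = 24.20 ✓; ∠(VE, EA) = 90.00° ✓; |EA| = 17.90 ✗.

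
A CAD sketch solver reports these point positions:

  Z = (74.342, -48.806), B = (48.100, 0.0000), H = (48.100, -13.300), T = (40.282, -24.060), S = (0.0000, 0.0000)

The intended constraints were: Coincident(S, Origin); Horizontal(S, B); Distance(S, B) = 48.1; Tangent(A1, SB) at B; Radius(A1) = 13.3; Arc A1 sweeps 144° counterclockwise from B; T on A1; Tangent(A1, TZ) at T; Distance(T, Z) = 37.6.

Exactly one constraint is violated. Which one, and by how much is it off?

Distance(T, Z) = 37.6 — off by 4.50.

S = (0.00, 0.00) ✓; S.y = 0.00, B.y = 0.00 ✓; |SB| = 48.10 ✓; ∠(HB, BS) = 90.00° ✓; |HB| = 13.30 ✓; bearing(H→T) − bearing(H→B) = 144.0° ✓; |HT| = 13.30 ✓; ∠(HT, TZ) = 90.00° ✓; |TZ| = 42.10 ✗.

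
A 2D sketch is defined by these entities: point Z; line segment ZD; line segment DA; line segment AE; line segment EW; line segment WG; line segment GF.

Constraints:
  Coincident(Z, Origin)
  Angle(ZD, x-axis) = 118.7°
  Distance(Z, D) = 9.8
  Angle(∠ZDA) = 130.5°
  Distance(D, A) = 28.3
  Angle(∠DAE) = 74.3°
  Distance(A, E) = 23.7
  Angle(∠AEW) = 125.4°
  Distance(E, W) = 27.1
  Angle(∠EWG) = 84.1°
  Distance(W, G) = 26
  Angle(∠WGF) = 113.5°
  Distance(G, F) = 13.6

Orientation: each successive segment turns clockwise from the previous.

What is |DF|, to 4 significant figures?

1.830

∠EWG = 84.1° gives WG at 173.0° from the x-axis; with |WG| = 26.0, G = (-1.932, -2.972). ∠WGF = 113.5° gives GF at 106.5° from the x-axis; with |GF| = 13.6, F = (-5.794, 10.07). Then |DF| = |F − D| = 1.830.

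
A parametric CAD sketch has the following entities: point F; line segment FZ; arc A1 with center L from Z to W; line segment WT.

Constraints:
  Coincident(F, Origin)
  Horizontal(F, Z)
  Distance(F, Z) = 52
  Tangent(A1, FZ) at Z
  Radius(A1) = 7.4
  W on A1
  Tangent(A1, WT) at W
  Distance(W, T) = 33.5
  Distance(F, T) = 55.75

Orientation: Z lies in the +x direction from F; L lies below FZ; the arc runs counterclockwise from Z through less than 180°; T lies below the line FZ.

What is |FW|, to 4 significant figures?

45.12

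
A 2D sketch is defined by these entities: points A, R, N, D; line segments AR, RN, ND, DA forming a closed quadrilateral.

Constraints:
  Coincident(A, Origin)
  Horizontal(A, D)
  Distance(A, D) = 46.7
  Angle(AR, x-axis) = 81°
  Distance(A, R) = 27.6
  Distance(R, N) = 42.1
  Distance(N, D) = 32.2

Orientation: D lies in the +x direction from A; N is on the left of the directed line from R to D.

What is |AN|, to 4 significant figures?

56.25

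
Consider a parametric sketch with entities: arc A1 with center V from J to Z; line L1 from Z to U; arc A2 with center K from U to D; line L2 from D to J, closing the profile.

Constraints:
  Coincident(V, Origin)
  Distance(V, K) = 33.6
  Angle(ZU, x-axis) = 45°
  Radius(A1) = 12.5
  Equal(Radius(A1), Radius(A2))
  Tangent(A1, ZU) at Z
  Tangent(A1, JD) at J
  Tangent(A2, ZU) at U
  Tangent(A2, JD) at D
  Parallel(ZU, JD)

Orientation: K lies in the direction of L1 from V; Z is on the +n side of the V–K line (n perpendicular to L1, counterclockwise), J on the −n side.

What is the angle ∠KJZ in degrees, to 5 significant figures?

69.594°

The slot axis is L1's direction at 45.0°, so u = (cos 45.0°, sin 45.0°) = (0.70711, 0.70711) and n = (−sin 45.0°, cos 45.0°) = (-0.70711, 0.70711). V is at the origin and K lies 33.6 along u from V, so K = 33.6·u = (23.759, 23.759). Tangency of A1 to both parallel lines with radius 12.5 puts Z and J at V ± 12.5·n: Z = (-8.8388, 8.8388), J = (8.8388, -8.8388). Then cos ∠KJZ = JK·JZ / (|JK||JZ|), giving 69.594°.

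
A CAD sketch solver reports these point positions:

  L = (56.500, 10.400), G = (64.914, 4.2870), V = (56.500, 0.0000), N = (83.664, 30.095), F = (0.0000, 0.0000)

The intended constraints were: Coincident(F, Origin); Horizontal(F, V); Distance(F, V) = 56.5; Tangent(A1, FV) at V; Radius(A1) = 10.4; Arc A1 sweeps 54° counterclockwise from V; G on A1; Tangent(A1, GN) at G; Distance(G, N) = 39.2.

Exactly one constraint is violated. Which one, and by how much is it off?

Distance(G, N) = 39.2 — off by 7.30.

F = (0.00, 0.00) ✓; F.y = 0.00, V.y = 0.00 ✓; |FV| = 56.50 ✓; ∠(LV, VF) = 90.00° ✓; |LV| = 10.40 ✓; bearing(L→G) − bearing(L→V) = 54.00° ✓; |LG| = 10.40 ✓; ∠(LG, GN) = 90.00° ✓; |GN| = 31.90 ✗.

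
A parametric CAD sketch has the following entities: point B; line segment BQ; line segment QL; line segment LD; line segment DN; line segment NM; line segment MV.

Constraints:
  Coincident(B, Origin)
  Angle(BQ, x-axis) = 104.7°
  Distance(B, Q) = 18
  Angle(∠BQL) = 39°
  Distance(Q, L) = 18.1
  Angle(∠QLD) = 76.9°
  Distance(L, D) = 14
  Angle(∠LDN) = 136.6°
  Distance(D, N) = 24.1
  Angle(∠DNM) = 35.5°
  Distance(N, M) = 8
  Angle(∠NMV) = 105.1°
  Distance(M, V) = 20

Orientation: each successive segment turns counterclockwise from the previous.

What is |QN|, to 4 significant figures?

27.43

∠QLD = 76.9° gives LD at -11.20° from the x-axis; with |LD| = 14.0, D = (1.717, -1.805). ∠LDN = 136.6° gives DN at 32.20° from the x-axis; with |DN| = 24.1, N = (22.11, 11.04). Then |QN| = |N − Q| = 27.43.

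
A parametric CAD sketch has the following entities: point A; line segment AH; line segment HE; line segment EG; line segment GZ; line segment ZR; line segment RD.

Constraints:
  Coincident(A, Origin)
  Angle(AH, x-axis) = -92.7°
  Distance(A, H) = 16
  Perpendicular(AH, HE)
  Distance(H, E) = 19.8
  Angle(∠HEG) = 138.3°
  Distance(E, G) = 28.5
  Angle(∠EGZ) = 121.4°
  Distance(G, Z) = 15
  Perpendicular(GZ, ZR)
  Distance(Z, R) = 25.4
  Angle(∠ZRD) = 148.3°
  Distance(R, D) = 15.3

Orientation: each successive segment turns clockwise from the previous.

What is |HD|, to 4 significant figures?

19.05

A is at the origin; AH runs at -92.7° with length 16.0, so H = (-0.7537, -15.98). AH is perpendicular to HE, so HE runs at 177.3°; with |HE| = 19.8, E = (-20.53, -15.05). ∠HEG = 138.3° gives EG at 135.6° from the x-axis; with |EG| = 28.5, G = (-40.89, 4.891). ∠EGZ = 121.4° gives GZ at 77.00° from the x-axis; with |GZ| = 15.0, Z = (-37.52, 19.51). GZ ⟂ ZR, so ZR runs at -13.00°; with |ZR| = 25.4, R = (-12.77, 13.79). ∠ZRD = 148.3° gives RD at -44.70° from the x-axis; with |RD| = 15.3, D = (-1.896, 3.031). Then |HD| = |D − H| = 19.05.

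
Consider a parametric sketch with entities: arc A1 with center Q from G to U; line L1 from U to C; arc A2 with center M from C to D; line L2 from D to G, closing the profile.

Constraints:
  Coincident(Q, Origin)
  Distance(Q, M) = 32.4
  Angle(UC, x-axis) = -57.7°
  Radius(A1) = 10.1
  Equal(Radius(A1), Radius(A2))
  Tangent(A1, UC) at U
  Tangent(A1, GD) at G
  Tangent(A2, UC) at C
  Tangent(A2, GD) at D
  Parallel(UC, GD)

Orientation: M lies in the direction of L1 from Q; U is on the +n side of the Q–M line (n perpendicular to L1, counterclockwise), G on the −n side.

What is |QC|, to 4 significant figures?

33.94

The slot axis is L1's direction at -57.7°, so u = (cos -57.7°, sin -57.7°) = (0.5344, -0.8453) and n = (−sin -57.7°, cos -57.7°) = (0.8453, 0.5344). Q is at the origin and M lies 32.4 along u from Q, so M = 32.4·u = (17.31, -27.39). Tangency of A1 to both parallel lines with radius 10.1 puts U and G at Q ± 10.1·n: U = (8.537, 5.397), G = (-8.537, -5.397). Equal radii place C and D the same way about M: C = M + 10.1·n = (25.85, -21.99), D = M − 10.1·n = (8.776, -32.78). Then |QC| = |C − Q| = 33.94.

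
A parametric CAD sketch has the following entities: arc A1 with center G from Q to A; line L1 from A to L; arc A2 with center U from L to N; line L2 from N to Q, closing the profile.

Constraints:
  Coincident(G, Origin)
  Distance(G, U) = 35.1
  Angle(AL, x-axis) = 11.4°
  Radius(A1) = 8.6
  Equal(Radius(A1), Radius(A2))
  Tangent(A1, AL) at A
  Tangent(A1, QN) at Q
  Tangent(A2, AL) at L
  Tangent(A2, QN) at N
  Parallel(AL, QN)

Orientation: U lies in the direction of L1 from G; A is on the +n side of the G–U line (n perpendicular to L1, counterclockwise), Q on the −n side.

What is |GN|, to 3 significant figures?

36.1

The slot axis is L1's direction at 11.4°, so u = (cos 11.4°, sin 11.4°) = (0.980, 0.198) and n = (−sin 11.4°, cos 11.4°) = (-0.198, 0.980). G is at the origin and U lies 35.1 along u from G, so U = 35.1·u = (34.4, 6.94). Tangency of A1 to both parallel lines with radius 8.6 puts A and Q at G ± 8.6·n: A = (-1.70, 8.43), Q = (1.70, -8.43). Equal radii place L and N the same way about U: L = U + 8.6·n = (32.7, 15.4), N = U − 8.6·n = (36.1, -1.49). Then |GN| = |N − G| = 36.1.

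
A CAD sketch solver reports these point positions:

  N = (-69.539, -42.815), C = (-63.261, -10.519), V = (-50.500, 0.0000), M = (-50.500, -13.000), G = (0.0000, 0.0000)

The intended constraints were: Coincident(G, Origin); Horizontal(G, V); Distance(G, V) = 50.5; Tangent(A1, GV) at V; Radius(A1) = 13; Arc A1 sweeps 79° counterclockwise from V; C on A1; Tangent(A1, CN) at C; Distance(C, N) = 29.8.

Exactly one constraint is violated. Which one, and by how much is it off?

Distance(C, N) = 29.8 — off by 3.10.

G = (0.00, 0.00) ✓; G.y = 0.00, V.y = 0.00 ✓; |GV| = 50.50 ✓; ∠(MV, VG) = 90.00° ✓; |MV| = 13.00 ✓; bearing(M→C) − bearing(M→V) = 79.00° ✓; |MC| = 13.00 ✓; ∠(MC, CN) = 90.00° ✓; |CN| = 32.90 ✗.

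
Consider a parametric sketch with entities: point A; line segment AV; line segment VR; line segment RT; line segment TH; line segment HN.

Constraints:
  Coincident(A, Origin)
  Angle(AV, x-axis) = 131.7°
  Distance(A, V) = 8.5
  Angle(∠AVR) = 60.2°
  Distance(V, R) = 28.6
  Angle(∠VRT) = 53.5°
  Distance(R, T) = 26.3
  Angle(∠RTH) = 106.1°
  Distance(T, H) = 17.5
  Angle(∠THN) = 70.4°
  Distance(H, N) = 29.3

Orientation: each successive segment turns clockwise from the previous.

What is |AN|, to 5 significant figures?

18.522

A is at the origin; AV runs at 131.7° with length 8.5, so V = (-5.6545, 6.3464). ∠AVR = 60.2° gives VR at 11.900° from the x-axis; with |VR| = 28.6, R = (22.331, 12.244). ∠VRT = 53.5° gives RT at -114.60° from the x-axis; with |RT| = 26.3, T = (11.383, -11.669). ∠RTH = 106.1° gives TH at 171.50° from the x-axis; with |TH| = 17.5, H = (-5.9251, -9.0824). ∠THN = 70.4° gives HN at 61.900° from the x-axis; with |HN| = 29.3, N = (7.8756, 16.764). Then |AN| = |N − A| = 18.522.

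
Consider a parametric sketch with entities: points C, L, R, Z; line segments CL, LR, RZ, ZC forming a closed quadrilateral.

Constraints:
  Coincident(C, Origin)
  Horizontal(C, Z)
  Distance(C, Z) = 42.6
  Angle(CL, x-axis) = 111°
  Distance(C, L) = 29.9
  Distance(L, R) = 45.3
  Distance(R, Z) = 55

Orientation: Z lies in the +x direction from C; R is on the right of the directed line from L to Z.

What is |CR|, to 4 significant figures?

19.84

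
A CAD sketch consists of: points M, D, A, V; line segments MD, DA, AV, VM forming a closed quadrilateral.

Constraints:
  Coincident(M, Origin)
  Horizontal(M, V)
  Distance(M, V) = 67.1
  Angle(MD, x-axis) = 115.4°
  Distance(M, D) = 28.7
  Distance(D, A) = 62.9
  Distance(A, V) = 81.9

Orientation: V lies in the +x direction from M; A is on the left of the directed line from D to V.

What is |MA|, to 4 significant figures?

78.61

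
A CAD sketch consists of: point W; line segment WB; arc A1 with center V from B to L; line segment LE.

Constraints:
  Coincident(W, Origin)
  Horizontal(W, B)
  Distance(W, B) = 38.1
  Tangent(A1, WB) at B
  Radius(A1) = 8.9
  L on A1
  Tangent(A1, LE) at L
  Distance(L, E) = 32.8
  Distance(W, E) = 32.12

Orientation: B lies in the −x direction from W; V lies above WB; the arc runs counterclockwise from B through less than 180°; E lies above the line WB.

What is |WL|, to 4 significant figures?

31.15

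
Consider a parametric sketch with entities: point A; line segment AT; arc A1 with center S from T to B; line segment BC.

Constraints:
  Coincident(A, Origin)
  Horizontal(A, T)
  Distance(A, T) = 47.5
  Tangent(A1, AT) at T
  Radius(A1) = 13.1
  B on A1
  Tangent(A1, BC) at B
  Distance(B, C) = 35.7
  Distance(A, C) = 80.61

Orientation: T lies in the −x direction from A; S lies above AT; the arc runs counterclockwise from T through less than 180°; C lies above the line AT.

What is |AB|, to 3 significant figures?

45.2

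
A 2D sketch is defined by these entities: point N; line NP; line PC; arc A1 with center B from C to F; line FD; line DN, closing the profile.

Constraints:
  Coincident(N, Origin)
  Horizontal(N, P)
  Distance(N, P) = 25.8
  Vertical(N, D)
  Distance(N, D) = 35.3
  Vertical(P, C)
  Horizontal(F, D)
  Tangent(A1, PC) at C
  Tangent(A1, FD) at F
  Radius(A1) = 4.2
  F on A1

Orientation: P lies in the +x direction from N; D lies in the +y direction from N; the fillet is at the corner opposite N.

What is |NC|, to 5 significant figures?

40.409

N is at the origin; NP is horizontal with |NP| = 25.8 and P on the +x side, so P = (25.800, 0.0000). N and D share the same x with |ND| = 35.3 and D on the +y side, so D = (0.0000, 35.300). The virtual corner opposite N is at (25.800, 35.300). Since A1 is tangent to PC there, BC ⟂ PC and the tangent condition forces BF to be normal to FD, with radius 4.2, so the center B sits 4.2 in from both sides at B = (21.600, 31.100). That places the tangent points at C = (25.800, 31.100) on PC and F = (21.600, 35.300) on FD. Then |NC| = |C − N| = 40.409.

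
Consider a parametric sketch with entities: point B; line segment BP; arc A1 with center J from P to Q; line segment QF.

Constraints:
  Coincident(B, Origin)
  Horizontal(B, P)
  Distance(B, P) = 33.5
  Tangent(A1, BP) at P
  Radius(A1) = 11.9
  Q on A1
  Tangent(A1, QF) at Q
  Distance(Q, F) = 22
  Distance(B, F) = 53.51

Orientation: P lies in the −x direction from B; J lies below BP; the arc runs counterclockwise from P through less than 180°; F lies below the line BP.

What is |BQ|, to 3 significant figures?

47.4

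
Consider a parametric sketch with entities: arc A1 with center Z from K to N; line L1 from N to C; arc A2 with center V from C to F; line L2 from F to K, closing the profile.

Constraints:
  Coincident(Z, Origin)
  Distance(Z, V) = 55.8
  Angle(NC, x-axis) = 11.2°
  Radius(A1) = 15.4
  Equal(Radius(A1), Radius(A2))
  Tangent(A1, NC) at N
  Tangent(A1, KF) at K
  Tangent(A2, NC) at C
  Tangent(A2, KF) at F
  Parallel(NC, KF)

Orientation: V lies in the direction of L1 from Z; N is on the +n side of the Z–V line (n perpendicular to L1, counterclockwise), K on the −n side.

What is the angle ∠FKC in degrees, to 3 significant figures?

28.9°

The slot axis is L1's direction at 11.2°, so u = (cos 11.2°, sin 11.2°) = (0.981, 0.194) and n = (−sin 11.2°, cos 11.2°) = (-0.194, 0.981). Z is at the origin and V lies 55.8 along u from Z, so V = 55.8·u = (54.7, 10.8). Tangency of A1 to both parallel lines with radius 15.4 puts N and K at Z ± 15.4·n: N = (-2.99, 15.1), K = (2.99, -15.1). Equal radii place C and F the same way about V: C = V + 15.4·n = (51.7, 25.9), F = V − 15.4·n = (57.7, -4.27). Then cos ∠FKC = KF·KC / (|KF||KC|), giving 28.9°.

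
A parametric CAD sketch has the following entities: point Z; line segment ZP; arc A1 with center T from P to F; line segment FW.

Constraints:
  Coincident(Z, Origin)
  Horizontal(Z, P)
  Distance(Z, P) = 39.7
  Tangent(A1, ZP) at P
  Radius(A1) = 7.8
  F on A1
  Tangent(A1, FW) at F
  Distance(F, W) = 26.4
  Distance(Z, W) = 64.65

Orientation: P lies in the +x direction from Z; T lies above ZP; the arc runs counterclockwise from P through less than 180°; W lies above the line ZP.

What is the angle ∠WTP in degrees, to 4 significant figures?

137.9°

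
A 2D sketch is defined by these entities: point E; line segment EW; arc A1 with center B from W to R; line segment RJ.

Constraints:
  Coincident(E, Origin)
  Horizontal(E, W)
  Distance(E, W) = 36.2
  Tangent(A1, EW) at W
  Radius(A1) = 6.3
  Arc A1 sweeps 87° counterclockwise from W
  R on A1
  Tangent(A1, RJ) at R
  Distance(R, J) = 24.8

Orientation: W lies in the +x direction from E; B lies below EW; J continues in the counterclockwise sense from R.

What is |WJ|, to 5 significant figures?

31.659

On A1, W sits at bearing 90° from B; an 87° counterclockwise sweep puts R at bearing 177°, so R = B + 6.3·(cos 177°, sin 177°) = (29.909, -5.9703). Since A1 is tangent to RJ there, BR ⟂ RJ, so RJ runs along (−sin 177°, cos 177°); with |RJ| = 24.8, J = (28.611, -30.736). Then |WJ| = |J − W| = 31.659.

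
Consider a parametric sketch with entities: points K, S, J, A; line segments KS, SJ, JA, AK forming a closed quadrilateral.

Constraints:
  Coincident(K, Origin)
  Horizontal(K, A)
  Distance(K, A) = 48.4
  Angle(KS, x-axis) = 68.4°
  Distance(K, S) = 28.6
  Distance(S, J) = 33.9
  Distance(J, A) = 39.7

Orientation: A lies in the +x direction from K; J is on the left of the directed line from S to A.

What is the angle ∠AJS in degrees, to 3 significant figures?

77.5°

K is at the origin; K and A share the same y with |KA| = 48.4 and A in +x, so A = (48.4, 0). KS runs at 68.4° with |KS| = 28.6, so S = (10.5, 26.6). J is determined by |SJ| = 33.9 and |JA| = 39.7 together: it lies at the intersection of circle(S, 33.9) and circle(A, 39.7). With |SA| = 46.3, the foot of the radical line on SA is 18.5 from S and the perpendicular offset is √(33.9² − 18.5²) = 28.4. Taking the left-of-SA solution: J = (42.0, 39.2).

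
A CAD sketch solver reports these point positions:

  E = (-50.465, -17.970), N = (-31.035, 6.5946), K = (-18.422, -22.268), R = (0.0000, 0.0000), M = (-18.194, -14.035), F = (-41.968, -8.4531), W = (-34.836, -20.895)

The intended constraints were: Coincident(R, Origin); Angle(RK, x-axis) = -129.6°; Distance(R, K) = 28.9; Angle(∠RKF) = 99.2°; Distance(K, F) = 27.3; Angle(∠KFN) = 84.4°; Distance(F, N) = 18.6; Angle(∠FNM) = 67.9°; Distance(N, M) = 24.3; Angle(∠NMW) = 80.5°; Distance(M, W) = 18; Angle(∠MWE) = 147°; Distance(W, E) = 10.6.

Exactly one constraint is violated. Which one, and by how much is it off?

Distance(W, E) = 10.6 — off by 5.30.

R = (0.00, 0.00) ✓; RK at -129.6° ✓; |RK| = 28.90 ✓; ∠RKF = 99.20° ✓; |KF| = 27.30 ✓; ∠KFN = 84.40° ✓; |FN| = 18.60 ✓; ∠FNM = 67.90° ✓; |NM| = 24.30 ✓; ∠NMW = 80.50° ✓; |MW| = 18.00 ✓; ∠MWE = 147.0° ✓; |WE| = 15.90 ✗.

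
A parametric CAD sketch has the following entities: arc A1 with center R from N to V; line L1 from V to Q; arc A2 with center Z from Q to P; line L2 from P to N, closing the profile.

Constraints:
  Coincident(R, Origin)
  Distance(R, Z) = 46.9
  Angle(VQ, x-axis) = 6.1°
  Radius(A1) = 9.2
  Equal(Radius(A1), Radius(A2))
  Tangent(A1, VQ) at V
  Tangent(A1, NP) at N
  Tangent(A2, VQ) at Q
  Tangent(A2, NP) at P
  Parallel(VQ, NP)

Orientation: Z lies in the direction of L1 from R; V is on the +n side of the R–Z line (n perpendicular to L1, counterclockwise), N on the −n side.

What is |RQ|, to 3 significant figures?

47.8

The slot axis is L1's direction at 6.1°, so u = (cos 6.1°, sin 6.1°) = (0.994, 0.106) and n = (−sin 6.1°, cos 6.1°) = (-0.106, 0.994). R is at the origin and Z lies 46.9 along u from R, so Z = 46.9·u = (46.6, 4.98). Tangency of A1 to both parallel lines with radius 9.2 puts V and N at R ± 9.2·n: V = (-0.978, 9.15), N = (0.978, -9.15). Equal radii place Q and P the same way about Z: Q = Z + 9.2·n = (45.7, 14.1), P = Z − 9.2·n = (47.6, -4.16). Then |RQ| = |Q − R| = 47.8.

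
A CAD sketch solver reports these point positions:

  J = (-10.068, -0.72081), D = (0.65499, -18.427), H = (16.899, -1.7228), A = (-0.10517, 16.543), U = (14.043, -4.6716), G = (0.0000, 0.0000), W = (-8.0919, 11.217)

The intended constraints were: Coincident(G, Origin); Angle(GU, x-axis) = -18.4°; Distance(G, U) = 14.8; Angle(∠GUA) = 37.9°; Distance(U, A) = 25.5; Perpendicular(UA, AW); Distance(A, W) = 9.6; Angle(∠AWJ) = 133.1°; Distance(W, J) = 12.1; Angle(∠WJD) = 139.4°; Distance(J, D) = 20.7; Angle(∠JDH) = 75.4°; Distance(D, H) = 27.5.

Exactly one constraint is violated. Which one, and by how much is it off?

Distance(D, H) = 27.5 — off by 4.20.

G = (0.00, 0.00) ✓; GU at -18.40° ✓; |GU| = 14.80 ✓; ∠GUA = 37.90° ✓; |UA| = 25.50 ✓; ∠(UA, AW) = 90.00° ✓; |AW| = 9.600 ✓; ∠AWJ = 133.1° ✓; |WJ| = 12.10 ✓; ∠WJD = 139.4° ✓; |JD| = 20.70 ✓; ∠JDH = 75.40° ✓; |DH| = 23.30 ✗.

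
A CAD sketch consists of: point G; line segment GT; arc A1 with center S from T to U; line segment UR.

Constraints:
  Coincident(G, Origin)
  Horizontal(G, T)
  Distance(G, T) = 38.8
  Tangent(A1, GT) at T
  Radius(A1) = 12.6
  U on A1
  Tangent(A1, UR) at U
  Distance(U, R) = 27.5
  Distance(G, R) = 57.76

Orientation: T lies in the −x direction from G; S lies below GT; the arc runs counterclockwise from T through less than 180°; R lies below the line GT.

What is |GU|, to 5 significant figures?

53.328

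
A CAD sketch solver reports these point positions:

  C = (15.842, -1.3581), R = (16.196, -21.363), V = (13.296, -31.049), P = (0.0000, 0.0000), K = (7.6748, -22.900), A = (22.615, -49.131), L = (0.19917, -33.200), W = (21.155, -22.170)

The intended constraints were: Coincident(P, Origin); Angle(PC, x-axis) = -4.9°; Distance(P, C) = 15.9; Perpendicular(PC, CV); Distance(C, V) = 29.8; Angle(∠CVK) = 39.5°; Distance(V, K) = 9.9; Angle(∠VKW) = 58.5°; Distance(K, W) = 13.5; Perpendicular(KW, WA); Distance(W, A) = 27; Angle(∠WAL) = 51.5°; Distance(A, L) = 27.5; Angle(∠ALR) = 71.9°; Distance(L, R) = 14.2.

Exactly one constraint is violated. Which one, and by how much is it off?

Distance(L, R) = 14.2 — off by 5.70.

P = (0.00, 0.00) ✓; PC at -4.900° ✓; |PC| = 15.90 ✓; ∠(PC, CV) = 90.00° ✓; |CV| = 29.80 ✓; ∠CVK = 39.50° ✓; |VK| = 9.900 ✓; ∠VKW = 58.50° ✓; |KW| = 13.50 ✓; ∠(KW, WA) = 90.00° ✓; |WA| = 27.00 ✓; ∠WAL = 51.50° ✓; |AL| = 27.50 ✓; ∠ALR = 71.90° ✓; |LR| = 19.90 ✗.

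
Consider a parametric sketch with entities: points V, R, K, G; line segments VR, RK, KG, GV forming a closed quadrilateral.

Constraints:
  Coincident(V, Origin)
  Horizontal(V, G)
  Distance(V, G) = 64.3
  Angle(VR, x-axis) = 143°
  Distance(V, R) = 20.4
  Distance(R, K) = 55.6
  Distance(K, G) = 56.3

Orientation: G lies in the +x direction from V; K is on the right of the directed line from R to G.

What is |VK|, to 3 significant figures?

36.3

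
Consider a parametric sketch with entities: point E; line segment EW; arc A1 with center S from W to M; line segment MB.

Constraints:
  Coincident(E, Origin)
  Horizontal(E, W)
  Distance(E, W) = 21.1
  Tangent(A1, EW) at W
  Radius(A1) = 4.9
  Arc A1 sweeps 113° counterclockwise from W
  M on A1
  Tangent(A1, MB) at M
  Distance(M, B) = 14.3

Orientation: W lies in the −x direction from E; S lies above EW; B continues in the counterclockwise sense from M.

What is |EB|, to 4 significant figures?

29.85

E is at the origin; EW is horizontal with |EW| = 21.1 and W on the −x side, so W = (-21.10, 0.000). A1 meets EW tangentially, so SW is at right angles to EW, so S = W + (0, 4.9) = (-21.10, 4.900). On A1, W sits at bearing -90° from S; a 113° counterclockwise sweep puts M at bearing 23°, so M = S + 4.9·(cos 23°, sin 23°) = (-16.59, 6.815). Since A1 is tangent to MB there, SM ⟂ MB, so MB runs along (−sin 23°, cos 23°); with |MB| = 14.3, B = (-22.18, 19.98). Then |EB| = |B − E| = 29.85.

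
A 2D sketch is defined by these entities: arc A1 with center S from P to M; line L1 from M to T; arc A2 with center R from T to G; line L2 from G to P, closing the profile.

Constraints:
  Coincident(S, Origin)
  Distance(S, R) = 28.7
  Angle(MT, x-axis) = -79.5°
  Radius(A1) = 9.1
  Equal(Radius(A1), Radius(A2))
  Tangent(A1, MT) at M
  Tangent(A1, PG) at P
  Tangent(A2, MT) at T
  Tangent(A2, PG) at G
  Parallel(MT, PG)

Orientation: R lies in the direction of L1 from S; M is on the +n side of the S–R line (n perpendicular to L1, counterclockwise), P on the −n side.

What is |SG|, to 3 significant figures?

30.1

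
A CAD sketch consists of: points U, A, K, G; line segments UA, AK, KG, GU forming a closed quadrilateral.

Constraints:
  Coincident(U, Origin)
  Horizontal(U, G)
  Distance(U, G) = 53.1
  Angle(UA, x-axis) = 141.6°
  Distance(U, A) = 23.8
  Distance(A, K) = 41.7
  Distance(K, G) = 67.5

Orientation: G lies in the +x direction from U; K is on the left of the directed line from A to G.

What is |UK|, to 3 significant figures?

48.8

Checks: |AK| = 41.70 ✓; |KG| = 67.50 ✓.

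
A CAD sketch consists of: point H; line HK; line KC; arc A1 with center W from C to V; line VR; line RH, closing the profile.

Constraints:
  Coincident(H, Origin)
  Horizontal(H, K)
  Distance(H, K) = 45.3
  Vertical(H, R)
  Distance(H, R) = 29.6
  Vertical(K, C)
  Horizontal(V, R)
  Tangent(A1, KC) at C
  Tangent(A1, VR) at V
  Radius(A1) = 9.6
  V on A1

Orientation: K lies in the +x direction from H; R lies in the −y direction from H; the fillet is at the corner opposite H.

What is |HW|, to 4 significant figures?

40.92

H is at the origin; HK is horizontal with |HK| = 45.3 and K on the +x side, so K = (45.30, 0.000). H and R share the same x with |HR| = 29.6 and R on the −y side, so R = (0.000, -29.60). The virtual corner opposite H is at (45.30, -29.60). The tangent condition forces WC to be normal to KC and the tangent condition forces WV to be normal to VR, with radius 9.6, so the center W sits 9.6 in from both sides at W = (35.70, -20.00). Then |HW| = |W − H| = 40.92.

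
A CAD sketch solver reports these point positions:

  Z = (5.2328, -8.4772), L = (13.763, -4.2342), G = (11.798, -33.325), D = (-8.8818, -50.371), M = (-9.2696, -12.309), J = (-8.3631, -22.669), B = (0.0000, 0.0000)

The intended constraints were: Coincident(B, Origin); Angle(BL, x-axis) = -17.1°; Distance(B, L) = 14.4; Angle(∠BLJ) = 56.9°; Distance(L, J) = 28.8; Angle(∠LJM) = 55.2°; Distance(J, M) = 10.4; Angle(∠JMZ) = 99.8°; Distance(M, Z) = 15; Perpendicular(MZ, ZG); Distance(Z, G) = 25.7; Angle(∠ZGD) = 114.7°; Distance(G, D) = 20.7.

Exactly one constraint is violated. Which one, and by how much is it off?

Distance(G, D) = 20.7 — off by 6.10.

B = (0.00, 0.00) ✓; BL at -17.10° ✓; |BL| = 14.40 ✓; ∠BLJ = 56.90° ✓; |LJ| = 28.80 ✓; ∠LJM = 55.20° ✓; |JM| = 10.40 ✓; ∠JMZ = 99.80° ✓; |MZ| = 15.00 ✓; ∠(MZ, ZG) = 90.00° ✓; |ZG| = 25.70 ✓; ∠ZGD = 114.7° ✓; |GD| = 26.80 ✗.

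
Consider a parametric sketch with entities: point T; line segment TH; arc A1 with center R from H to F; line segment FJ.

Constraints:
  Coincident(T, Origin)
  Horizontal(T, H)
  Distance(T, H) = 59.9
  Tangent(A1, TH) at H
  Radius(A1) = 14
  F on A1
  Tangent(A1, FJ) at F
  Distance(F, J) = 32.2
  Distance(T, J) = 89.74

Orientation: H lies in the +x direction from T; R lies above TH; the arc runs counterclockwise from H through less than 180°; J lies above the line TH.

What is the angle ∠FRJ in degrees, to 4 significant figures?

66.50°

T is at the origin; T and H share the same y with |TH| = 59.9 and H on the +x side, so H = (59.90, 0.000). Tangency of A1 to TH means the radius RH is perpendicular to TH, so R = H + (0, 14) = (59.90, 14.00). Since RF ⟂ FJ (tangency), |RJ| = √(14.0² + 32.2²) = 35.11 regardless of where F sits on A1. So J lies on both circle(T, 89.74) and circle(R, 35.11); the above-TH intersection is J = (78.25, 43.94). F is the foot of the tangent from J: F = (73.76, 12.05).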